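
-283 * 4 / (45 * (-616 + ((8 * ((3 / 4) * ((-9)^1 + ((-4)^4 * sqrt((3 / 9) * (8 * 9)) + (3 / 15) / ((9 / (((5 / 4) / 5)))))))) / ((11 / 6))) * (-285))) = 1064733164 / 7450393813170795 + 1453596672 * sqrt(6) / 165564306959351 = 0.00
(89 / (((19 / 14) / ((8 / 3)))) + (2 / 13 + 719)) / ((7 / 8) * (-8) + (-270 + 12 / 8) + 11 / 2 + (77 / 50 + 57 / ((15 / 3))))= -33123850 / 9524073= -3.48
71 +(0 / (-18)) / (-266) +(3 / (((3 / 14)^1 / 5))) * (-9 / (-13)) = 1553 / 13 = 119.46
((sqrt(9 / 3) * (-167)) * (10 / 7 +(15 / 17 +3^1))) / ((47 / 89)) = -9393416 * sqrt(3) / 5593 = -2908.97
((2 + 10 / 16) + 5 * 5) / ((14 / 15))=3315 / 112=29.60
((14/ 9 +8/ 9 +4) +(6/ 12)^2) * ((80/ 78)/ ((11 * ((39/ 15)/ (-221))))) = -204850/ 3861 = -53.06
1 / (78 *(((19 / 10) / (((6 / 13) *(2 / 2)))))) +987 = 3169267 / 3211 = 987.00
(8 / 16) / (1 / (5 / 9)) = 5 / 18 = 0.28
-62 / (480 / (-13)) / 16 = 403 / 3840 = 0.10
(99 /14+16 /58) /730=0.01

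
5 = 5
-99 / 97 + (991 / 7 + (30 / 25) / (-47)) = 22422916 / 159565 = 140.53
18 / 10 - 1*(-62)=63.80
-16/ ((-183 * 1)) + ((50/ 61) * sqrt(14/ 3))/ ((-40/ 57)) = 16/ 183 - 95 * sqrt(42)/ 244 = -2.44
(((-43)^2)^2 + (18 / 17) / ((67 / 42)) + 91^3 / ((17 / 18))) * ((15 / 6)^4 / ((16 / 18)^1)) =27015872180625 / 145792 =185304215.46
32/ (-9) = -32/ 9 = -3.56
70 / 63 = 10 / 9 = 1.11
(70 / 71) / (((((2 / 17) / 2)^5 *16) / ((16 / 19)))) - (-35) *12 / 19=99419810 / 1349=73698.90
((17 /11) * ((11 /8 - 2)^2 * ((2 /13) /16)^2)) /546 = 425 /4157497344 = 0.00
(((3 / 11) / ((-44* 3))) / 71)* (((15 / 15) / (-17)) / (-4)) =-0.00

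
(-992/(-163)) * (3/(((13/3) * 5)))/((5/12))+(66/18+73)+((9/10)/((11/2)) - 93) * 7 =-571.17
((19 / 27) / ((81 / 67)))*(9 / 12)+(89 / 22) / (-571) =0.43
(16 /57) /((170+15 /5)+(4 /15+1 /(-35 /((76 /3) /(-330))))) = 92400 /57035777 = 0.00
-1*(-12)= 12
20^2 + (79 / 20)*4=2079 / 5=415.80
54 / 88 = 0.61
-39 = -39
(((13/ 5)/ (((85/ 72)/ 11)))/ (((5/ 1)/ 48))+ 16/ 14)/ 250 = 1738228/ 1859375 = 0.93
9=9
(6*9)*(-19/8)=-513/4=-128.25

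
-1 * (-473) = 473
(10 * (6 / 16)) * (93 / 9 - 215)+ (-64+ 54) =-1555 / 2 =-777.50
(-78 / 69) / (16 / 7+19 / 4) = -728 / 4531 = -0.16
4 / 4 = 1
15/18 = 0.83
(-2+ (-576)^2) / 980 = 165887 / 490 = 338.54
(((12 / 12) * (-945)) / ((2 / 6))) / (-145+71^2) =-315 / 544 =-0.58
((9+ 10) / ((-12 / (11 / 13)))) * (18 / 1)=-627 / 26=-24.12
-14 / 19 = -0.74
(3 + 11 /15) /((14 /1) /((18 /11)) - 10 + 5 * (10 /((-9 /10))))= -0.07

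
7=7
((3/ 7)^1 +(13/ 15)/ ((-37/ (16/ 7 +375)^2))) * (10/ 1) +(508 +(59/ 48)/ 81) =-231414409897/ 7048944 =-32829.66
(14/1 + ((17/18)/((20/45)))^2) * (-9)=-10665/64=-166.64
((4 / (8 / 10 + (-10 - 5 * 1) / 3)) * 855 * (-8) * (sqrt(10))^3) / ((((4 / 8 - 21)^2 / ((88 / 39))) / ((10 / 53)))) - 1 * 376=-376 + 535040000 * sqrt(10) / 8107463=-167.31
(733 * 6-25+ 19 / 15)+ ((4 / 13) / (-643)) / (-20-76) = 4374.27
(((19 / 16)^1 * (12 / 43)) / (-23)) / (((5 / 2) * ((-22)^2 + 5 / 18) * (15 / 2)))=-342 / 215527825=-0.00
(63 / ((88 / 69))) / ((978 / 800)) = 72450 / 1793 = 40.41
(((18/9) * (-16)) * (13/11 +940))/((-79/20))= 6625920/869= 7624.76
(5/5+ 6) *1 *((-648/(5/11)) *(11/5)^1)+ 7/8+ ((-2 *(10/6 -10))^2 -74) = -39149257/1800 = -21749.59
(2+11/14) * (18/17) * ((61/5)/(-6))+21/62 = -104376/18445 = -5.66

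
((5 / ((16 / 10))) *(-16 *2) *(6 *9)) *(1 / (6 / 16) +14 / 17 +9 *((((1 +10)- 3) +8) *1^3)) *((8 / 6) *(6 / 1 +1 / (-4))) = -103803600 / 17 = -6106094.12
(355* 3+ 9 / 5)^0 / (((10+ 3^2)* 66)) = 1 / 1254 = 0.00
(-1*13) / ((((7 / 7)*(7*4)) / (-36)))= 16.71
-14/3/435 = -14/1305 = -0.01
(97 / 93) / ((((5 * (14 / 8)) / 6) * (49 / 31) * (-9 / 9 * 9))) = -776 / 15435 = -0.05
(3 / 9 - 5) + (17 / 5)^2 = 517 / 75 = 6.89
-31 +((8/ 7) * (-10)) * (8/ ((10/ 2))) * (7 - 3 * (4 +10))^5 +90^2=960408069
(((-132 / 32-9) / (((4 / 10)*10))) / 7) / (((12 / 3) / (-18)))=135 / 64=2.11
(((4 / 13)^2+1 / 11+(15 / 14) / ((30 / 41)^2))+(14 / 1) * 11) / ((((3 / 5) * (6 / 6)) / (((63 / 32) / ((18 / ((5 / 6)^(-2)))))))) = 243895019 / 5948800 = 41.00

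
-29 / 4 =-7.25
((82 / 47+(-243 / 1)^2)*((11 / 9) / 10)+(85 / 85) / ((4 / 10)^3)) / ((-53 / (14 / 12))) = -159.22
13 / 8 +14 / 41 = 645 / 328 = 1.97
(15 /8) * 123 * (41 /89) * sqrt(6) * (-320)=-3025800 * sqrt(6) /89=-83277.15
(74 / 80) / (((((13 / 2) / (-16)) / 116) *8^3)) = -1073 / 2080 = -0.52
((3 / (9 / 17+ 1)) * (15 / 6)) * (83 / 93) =7055 / 1612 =4.38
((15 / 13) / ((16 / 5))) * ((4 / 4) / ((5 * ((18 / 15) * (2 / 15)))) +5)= 2.25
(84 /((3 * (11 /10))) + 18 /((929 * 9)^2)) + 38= 5421623584 /85441059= 63.45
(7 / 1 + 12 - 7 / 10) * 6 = 549 / 5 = 109.80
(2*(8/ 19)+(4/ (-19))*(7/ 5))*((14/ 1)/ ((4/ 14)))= 2548/ 95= 26.82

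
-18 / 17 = -1.06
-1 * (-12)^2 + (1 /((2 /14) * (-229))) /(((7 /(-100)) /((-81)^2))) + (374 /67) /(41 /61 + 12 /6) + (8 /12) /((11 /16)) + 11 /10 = 2249127452147 /825299970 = 2725.22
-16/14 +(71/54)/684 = -294991/258552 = -1.14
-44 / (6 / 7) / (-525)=22 / 225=0.10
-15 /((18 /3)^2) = -5 /12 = -0.42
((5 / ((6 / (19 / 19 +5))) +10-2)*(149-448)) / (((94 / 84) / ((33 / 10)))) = -2693691 / 235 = -11462.51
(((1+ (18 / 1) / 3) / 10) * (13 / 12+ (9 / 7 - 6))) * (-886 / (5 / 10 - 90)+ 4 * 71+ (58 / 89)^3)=-283054748275 / 378568353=-747.70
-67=-67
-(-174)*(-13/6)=-377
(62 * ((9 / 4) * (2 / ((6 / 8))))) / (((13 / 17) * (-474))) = -1054 / 1027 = -1.03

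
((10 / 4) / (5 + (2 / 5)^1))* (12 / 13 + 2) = 475 / 351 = 1.35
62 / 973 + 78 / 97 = 81908 / 94381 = 0.87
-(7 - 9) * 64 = 128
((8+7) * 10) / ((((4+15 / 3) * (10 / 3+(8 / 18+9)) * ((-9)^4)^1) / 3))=10 / 16767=0.00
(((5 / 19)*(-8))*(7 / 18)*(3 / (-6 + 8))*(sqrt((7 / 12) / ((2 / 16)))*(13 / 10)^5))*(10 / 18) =-2599051*sqrt(42) / 3078000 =-5.47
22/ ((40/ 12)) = 33/ 5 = 6.60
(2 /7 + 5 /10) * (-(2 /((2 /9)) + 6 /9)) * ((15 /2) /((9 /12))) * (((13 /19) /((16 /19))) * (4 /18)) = -20735 /1512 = -13.71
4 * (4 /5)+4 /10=18 /5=3.60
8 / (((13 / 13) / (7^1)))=56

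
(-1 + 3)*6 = 12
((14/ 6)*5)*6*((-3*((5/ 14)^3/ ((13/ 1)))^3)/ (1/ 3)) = -0.00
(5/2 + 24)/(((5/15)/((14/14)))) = 159/2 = 79.50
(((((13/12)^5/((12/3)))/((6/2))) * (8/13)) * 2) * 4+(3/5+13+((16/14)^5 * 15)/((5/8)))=239181003251/3920736960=61.00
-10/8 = -5/4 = -1.25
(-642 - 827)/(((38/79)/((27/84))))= -1044459/1064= -981.63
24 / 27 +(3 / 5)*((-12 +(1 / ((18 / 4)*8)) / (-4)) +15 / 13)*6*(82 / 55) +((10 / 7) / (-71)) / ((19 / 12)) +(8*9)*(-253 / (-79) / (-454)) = -114683698864417 / 1981293432300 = -57.88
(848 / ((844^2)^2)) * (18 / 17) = 477 / 269568243976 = 0.00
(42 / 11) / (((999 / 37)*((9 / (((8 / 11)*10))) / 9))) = 1120 / 1089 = 1.03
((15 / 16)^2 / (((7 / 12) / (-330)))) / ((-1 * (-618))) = -37125 / 46144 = -0.80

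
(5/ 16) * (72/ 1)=45/ 2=22.50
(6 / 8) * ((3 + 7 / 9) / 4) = 17 / 24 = 0.71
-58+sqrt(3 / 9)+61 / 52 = -2955 / 52+sqrt(3) / 3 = -56.25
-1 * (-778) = 778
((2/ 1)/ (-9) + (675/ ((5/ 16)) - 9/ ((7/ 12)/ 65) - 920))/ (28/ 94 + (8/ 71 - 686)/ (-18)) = 49808062/ 8073443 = 6.17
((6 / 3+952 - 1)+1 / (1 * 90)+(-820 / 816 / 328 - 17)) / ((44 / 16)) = 22913477 / 67320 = 340.37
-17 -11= -28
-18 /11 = -1.64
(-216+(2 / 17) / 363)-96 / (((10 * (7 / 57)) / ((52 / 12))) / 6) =-485632946 / 215985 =-2248.46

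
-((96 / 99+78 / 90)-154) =8369 / 55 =152.16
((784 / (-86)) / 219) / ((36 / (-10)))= 980 / 84753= 0.01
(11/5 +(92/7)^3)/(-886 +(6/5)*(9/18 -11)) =-3897213/1541099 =-2.53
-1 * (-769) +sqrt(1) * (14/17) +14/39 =510631/663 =770.18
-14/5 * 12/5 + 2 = -118/25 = -4.72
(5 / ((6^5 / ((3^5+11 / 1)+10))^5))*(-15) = -4026275 / 1190155742208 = -0.00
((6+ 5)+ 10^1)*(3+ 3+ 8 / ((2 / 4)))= 462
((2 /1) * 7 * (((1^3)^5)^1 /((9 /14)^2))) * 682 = 1871408 /81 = 23103.80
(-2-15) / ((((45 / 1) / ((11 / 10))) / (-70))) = 1309 / 45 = 29.09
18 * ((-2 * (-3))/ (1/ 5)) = 540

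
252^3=16003008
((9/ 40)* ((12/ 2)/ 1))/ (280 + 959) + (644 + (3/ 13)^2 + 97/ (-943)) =847679325223/ 1316371420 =643.95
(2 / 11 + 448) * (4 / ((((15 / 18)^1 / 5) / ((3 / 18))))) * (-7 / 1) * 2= -276080 / 11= -25098.18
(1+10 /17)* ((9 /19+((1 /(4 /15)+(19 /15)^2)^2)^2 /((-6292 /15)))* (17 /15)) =-7769727220799299 /2905016400000000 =-2.67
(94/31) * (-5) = -470/31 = -15.16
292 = 292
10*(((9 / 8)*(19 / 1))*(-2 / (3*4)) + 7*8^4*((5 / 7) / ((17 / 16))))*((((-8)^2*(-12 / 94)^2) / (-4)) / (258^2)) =-52419110 / 69435497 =-0.75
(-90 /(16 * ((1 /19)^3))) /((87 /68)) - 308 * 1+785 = -1721379 /58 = -29678.95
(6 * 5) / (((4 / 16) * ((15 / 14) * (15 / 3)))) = 112 / 5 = 22.40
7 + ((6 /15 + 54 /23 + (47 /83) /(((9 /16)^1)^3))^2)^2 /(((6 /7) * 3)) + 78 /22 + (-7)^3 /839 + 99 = 114856604211986760188614166858595494 /194720196709209546610891313563125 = 589.85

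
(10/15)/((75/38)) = 76/225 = 0.34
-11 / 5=-2.20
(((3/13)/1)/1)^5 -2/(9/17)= -12621775/3341637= -3.78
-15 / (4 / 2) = -15 / 2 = -7.50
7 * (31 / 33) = 217 / 33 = 6.58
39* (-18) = -702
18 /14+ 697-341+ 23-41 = 2375 /7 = 339.29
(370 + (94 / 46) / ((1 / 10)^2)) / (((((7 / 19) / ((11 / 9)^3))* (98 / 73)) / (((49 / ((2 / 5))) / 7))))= 60967353425 / 1643166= 37103.59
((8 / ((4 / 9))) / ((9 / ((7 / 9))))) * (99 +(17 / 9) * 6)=4634 / 27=171.63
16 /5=3.20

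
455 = 455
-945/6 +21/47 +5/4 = -29291/188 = -155.80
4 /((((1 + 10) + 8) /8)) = 32 /19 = 1.68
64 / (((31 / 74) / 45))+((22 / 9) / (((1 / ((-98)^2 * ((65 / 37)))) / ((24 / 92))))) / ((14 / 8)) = 1030661440 / 79143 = 13022.77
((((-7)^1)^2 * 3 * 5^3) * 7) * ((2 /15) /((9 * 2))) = 8575 /9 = 952.78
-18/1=-18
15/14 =1.07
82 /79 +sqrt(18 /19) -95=-7423 /79 +3 * sqrt(38) /19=-92.99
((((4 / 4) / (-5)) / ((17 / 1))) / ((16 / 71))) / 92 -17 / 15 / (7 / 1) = -426899 / 2627520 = -0.16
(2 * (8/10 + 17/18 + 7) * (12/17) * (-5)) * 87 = -91292/17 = -5370.12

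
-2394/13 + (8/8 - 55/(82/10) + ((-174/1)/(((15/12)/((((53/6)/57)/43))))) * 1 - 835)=-6697582889/6531915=-1025.36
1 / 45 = 0.02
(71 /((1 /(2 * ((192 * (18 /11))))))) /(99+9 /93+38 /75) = 570499200 /1273679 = 447.91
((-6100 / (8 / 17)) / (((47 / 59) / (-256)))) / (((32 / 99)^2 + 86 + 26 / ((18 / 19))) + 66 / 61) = 117052574601600 / 3221066933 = 36339.69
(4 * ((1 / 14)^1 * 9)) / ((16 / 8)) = 1.29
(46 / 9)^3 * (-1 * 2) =-194672 / 729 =-267.04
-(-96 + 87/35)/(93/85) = 18547/217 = 85.47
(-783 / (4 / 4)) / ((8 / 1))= -783 / 8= -97.88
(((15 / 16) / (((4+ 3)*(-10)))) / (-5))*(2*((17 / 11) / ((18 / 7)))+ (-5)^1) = -0.01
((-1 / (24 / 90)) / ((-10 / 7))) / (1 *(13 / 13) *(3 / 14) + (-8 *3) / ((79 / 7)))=-3871 / 2820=-1.37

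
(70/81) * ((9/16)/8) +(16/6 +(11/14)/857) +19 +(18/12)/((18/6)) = 76808365/3455424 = 22.23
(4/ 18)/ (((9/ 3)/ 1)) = 2/ 27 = 0.07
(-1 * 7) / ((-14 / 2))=1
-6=-6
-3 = -3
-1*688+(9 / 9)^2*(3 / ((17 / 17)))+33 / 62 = -42437 / 62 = -684.47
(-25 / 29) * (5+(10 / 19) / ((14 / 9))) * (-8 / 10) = 14200 / 3857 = 3.68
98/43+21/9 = 595/129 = 4.61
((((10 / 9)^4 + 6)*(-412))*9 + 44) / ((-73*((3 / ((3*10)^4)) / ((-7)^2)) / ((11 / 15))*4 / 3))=2776590543.89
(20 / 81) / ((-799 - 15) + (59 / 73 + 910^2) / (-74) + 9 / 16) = -864320 / 42019915347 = -0.00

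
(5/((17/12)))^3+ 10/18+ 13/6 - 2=3951869/88434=44.69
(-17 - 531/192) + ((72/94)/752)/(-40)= -13971943/706880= -19.77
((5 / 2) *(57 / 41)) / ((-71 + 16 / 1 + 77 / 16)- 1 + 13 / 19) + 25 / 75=499513 / 1888419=0.26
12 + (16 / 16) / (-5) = 59 / 5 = 11.80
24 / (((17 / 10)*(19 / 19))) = 240 / 17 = 14.12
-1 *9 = -9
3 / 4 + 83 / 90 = 301 / 180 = 1.67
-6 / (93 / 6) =-12 / 31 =-0.39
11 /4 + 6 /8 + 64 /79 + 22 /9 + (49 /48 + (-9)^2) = 1009909 /11376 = 88.78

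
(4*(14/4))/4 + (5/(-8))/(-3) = 89/24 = 3.71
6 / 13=0.46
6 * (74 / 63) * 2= 296 / 21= 14.10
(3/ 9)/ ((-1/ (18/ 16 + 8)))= -73/ 24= -3.04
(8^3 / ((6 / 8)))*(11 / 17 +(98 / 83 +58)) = 57628672 / 1411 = 40842.43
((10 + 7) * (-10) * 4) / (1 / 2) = -1360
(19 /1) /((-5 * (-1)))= 19 /5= 3.80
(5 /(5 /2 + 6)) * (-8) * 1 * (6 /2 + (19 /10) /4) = -278 /17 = -16.35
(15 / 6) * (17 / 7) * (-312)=-13260 / 7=-1894.29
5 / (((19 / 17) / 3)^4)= 33826005 / 130321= 259.56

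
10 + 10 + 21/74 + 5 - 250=-16629/74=-224.72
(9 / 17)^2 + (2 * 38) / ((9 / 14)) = 118.50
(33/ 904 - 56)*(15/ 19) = -758865/ 17176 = -44.18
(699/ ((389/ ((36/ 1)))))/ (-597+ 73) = -6291/ 50959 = -0.12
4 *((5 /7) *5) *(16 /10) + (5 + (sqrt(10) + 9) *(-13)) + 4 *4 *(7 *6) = 4080 /7-13 *sqrt(10) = 541.75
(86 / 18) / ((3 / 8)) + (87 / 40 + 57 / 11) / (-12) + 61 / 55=629011 / 47520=13.24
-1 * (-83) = 83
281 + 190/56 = 7963/28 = 284.39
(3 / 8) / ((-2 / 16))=-3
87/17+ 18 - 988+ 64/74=-606367/629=-964.02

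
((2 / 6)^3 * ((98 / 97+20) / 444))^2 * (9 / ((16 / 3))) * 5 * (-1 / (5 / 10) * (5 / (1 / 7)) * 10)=-908565875 / 50081020848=-0.02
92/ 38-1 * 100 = -1854/ 19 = -97.58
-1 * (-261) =261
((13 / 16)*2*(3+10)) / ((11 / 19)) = 3211 / 88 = 36.49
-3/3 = -1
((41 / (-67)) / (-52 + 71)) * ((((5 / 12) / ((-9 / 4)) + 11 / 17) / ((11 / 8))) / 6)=-34768 / 19282131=-0.00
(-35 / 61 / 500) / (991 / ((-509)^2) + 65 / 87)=-157780329 / 103251540200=-0.00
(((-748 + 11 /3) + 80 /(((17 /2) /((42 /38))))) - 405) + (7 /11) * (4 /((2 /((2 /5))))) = -60672188 /53295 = -1138.42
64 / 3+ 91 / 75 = 1691 / 75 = 22.55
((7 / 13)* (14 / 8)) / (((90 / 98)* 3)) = 2401 / 7020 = 0.34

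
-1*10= -10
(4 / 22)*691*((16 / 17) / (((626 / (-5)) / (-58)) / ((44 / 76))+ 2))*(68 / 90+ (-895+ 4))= -25689036128 / 1397961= -18376.07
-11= -11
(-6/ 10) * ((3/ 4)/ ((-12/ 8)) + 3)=-3/ 2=-1.50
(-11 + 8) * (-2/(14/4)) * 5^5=37500/7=5357.14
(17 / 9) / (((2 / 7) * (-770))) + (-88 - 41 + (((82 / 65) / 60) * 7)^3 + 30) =-8075239129817 / 81563625000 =-99.01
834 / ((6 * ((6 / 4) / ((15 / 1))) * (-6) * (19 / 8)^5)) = -22773760 / 7428297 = -3.07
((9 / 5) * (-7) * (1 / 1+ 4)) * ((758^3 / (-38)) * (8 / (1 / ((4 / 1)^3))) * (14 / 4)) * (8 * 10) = 1966736433070080 / 19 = 103512443845793.68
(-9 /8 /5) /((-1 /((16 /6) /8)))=3 /40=0.08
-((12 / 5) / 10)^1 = -6 / 25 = -0.24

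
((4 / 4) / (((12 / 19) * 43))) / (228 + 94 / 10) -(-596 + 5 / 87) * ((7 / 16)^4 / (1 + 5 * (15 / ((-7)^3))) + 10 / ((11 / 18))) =2796735885352274937 / 285972704264192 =9779.73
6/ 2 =3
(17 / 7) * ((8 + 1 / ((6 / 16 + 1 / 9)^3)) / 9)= 12176216 / 2701125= 4.51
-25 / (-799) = 25 / 799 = 0.03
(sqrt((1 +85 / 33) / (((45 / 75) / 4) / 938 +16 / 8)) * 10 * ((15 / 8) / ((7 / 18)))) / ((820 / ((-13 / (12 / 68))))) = -3315 * sqrt(171319323945) / 236920222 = -5.79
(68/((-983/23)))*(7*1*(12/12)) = -10948/983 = -11.14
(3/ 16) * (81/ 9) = 27/ 16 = 1.69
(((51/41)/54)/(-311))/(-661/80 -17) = 680/231927939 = 0.00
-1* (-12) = 12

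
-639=-639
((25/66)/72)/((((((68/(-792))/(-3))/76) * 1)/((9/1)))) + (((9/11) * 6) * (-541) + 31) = -934657/374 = -2499.08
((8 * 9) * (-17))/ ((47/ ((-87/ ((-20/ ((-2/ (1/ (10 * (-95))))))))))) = -10116360/ 47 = -215241.70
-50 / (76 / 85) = -2125 / 38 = -55.92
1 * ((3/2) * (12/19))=18/19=0.95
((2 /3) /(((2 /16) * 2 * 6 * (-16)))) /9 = -1 /324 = -0.00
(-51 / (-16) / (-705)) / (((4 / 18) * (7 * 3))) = -51 / 52640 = -0.00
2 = 2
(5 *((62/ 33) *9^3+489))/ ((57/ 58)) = 1976350/ 209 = 9456.22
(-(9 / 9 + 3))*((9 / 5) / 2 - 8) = 142 / 5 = 28.40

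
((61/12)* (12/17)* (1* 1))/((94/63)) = 3843/1598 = 2.40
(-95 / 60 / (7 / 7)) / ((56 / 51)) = -323 / 224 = -1.44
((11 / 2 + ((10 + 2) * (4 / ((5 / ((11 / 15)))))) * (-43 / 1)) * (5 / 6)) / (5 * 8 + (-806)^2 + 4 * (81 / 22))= -163471 / 428795880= -0.00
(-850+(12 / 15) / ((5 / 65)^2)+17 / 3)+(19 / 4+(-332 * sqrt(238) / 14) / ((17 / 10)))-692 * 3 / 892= -9455789 / 13380-1660 * sqrt(238) / 119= -921.91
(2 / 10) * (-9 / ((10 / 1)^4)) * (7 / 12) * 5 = -0.00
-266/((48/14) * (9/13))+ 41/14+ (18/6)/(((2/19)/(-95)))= -2129377/756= -2816.64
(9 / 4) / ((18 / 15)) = 15 / 8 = 1.88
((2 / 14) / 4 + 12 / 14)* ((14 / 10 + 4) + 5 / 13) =5.16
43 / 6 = 7.17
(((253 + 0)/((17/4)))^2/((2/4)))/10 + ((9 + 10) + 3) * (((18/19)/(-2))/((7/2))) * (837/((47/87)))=-3904.32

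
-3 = -3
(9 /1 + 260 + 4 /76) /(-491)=-5112 /9329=-0.55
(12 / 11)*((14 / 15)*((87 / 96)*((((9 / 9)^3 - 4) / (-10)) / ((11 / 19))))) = 11571 / 24200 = 0.48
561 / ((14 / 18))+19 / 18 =722.34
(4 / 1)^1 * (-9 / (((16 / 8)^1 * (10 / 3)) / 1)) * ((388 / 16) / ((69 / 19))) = -16587 / 460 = -36.06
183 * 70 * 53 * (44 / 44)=678930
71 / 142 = 1 / 2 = 0.50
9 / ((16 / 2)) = 9 / 8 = 1.12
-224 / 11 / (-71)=224 / 781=0.29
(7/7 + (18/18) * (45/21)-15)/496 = -83/3472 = -0.02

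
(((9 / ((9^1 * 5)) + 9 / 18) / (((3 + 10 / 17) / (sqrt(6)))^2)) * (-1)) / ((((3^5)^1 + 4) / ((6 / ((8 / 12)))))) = -54621 / 4595435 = -0.01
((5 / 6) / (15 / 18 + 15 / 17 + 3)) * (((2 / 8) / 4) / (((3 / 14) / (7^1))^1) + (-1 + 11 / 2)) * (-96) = -53380 / 481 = -110.98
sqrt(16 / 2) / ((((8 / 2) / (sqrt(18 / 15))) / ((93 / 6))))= 12.01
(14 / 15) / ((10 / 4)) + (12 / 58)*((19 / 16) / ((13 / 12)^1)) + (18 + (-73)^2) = 302406787 / 56550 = 5347.60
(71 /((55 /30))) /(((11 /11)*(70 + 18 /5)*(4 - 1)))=355 /2024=0.18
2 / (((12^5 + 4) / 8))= 4 / 62209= 0.00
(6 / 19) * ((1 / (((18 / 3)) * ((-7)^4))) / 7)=1 / 319333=0.00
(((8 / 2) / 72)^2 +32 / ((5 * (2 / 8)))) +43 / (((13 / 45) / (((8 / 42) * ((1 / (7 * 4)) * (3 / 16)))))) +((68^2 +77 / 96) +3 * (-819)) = 18109267597 / 8255520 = 2193.60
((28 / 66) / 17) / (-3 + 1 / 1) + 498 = 279371 / 561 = 497.99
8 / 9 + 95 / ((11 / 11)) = 863 / 9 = 95.89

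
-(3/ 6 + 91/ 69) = -1.82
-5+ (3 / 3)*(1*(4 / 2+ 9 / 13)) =-30 / 13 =-2.31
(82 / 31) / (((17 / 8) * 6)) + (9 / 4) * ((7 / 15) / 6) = 24187 / 63240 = 0.38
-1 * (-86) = 86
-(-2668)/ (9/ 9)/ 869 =2668/ 869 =3.07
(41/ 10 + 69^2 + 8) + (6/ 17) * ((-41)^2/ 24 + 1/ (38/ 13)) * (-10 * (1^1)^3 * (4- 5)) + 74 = 8229254/ 1615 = 5095.51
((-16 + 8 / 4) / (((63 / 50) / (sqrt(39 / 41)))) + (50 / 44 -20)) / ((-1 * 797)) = 100 * sqrt(1599) / 294093 + 415 / 17534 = 0.04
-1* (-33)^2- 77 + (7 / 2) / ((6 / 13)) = -13901 / 12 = -1158.42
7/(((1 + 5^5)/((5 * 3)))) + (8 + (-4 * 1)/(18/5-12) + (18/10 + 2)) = 1346813/109410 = 12.31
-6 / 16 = -3 / 8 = -0.38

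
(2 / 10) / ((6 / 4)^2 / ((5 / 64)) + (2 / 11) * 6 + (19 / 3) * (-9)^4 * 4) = 11 / 9143304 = 0.00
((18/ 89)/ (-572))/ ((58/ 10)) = -45/ 738166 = -0.00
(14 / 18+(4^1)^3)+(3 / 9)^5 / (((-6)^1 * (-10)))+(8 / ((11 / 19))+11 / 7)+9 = 100104737 / 1122660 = 89.17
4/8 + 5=11/2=5.50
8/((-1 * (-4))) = 2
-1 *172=-172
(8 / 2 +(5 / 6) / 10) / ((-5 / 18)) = -147 / 10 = -14.70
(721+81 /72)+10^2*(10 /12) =19331 /24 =805.46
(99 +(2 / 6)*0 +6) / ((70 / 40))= 60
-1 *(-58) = 58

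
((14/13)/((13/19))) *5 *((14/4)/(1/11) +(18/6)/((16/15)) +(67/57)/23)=325.52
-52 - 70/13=-746/13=-57.38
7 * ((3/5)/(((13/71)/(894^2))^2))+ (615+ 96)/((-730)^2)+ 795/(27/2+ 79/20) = 2515285054042894733449011/31430974900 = 80025677283172.49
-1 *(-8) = 8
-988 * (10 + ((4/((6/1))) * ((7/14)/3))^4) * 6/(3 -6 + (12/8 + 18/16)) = 1037178688/6561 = 158082.41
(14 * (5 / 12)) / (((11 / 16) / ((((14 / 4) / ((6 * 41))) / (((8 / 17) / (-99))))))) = -4165 / 164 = -25.40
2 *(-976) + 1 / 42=-81983 / 42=-1951.98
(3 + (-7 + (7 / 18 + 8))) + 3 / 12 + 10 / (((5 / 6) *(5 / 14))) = 6883 / 180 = 38.24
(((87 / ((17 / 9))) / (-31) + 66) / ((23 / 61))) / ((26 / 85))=10369695 / 18538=559.38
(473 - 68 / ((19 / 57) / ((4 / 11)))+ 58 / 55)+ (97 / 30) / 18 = 2376311 / 5940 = 400.05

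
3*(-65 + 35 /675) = -8768 /45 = -194.84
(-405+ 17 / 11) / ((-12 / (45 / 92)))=33285 / 2024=16.45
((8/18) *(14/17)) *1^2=56/153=0.37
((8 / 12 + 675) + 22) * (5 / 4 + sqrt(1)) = 6279 / 4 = 1569.75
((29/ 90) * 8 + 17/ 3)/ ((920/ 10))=371/ 4140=0.09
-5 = -5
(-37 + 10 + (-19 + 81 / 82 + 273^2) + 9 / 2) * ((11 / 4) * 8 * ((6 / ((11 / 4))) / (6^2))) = 12216112 / 123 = 99317.98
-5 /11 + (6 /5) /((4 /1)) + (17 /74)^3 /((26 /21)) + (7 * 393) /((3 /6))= 3188161820651 /579470320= 5501.86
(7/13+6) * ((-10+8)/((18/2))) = -170/117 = -1.45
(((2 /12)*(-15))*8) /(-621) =20 /621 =0.03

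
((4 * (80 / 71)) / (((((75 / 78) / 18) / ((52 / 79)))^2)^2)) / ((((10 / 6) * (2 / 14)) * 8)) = 58925878854340313088 / 1080256152734375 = 54548.06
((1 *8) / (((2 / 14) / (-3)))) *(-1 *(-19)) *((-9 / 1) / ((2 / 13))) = 186732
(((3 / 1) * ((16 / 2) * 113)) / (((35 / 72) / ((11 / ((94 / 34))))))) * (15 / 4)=27385776 / 329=83239.44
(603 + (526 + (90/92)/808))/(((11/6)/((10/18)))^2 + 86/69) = 3147203775/33831364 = 93.03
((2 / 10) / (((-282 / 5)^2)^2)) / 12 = 125 / 75888798912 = 0.00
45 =45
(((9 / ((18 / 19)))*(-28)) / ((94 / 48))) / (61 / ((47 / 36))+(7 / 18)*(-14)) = -3024 / 919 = -3.29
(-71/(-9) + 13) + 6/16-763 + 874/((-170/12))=-4916993/6120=-803.43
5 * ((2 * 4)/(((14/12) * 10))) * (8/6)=32/7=4.57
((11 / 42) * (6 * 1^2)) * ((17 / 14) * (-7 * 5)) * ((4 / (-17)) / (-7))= -110 / 49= -2.24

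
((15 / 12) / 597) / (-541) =-5 / 1291908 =-0.00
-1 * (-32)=32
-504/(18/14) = -392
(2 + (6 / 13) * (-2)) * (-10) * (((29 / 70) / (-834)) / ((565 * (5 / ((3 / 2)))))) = 29 / 10209550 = 0.00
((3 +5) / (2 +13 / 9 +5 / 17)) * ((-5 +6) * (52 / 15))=408 / 55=7.42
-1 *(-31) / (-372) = -1 / 12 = -0.08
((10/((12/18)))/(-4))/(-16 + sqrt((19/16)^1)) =5* sqrt(19)/1359 + 320/1359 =0.25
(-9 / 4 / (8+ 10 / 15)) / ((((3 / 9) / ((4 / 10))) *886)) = -81 / 230360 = -0.00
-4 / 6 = -2 / 3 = -0.67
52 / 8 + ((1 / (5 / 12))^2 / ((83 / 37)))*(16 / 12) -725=-2967567 / 4150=-715.08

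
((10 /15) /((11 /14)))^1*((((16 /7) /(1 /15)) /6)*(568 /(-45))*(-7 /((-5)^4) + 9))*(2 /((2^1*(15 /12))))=-408451072 /928125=-440.08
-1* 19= -19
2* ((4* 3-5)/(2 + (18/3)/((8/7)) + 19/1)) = 8/15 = 0.53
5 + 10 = 15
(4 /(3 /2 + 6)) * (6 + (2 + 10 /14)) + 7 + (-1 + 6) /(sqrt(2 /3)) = 5 * sqrt(6) /2 + 1223 /105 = 17.77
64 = 64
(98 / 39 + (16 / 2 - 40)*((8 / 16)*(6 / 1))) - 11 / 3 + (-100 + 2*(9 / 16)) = -20387 / 104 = -196.03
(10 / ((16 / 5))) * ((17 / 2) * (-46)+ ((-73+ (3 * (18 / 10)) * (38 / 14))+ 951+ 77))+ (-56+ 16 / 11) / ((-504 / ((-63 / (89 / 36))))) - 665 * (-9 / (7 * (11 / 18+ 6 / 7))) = 4843765599 / 2028488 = 2387.87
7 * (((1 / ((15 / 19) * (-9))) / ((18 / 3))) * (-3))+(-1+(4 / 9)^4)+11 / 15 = 17383 / 65610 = 0.26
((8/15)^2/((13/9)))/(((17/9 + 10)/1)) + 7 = 244001/34775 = 7.02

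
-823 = -823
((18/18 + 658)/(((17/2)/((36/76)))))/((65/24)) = 284688/20995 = 13.56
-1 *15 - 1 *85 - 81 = -181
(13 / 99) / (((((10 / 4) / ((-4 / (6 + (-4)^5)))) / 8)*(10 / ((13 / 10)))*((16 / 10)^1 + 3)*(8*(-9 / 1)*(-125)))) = 169 / 32596678125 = 0.00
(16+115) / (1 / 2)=262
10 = 10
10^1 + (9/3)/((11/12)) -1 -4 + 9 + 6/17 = 3296/187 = 17.63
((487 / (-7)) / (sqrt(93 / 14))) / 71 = -0.38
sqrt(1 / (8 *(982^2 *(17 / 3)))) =sqrt(102) / 66776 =0.00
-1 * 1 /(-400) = 1 /400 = 0.00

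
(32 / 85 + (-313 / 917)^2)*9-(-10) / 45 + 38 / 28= 7740149911 / 1286560170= 6.02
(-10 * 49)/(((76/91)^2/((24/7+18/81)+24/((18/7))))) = -118542515/12996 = -9121.46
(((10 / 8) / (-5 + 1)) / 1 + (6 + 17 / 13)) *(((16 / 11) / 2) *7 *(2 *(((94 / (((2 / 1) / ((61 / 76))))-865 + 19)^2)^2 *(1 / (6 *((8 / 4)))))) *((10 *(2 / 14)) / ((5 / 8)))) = 6906142268047710755285 / 1192697792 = 5790353863627.94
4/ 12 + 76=229/ 3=76.33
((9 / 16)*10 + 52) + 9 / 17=7909 / 136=58.15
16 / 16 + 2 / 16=9 / 8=1.12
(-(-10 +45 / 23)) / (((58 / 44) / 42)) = 170940 / 667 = 256.28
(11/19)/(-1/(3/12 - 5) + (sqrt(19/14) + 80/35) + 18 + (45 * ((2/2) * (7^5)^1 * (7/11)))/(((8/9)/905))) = 38861261908048888/32891751712716601745669633 - 5664736 * sqrt(266)/32891751712716601745669633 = 0.00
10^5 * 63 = 6300000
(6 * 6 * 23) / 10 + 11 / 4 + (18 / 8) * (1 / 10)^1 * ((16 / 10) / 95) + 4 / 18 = 7333849 / 85500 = 85.78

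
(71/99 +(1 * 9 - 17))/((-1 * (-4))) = -721/396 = -1.82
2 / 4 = 1 / 2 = 0.50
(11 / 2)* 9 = 99 / 2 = 49.50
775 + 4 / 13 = 10079 / 13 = 775.31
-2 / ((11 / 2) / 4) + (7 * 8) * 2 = 1216 / 11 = 110.55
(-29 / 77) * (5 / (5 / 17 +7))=-2465 / 9548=-0.26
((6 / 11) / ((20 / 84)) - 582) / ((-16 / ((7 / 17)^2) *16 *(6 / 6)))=0.38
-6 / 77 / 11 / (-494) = 3 / 209209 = 0.00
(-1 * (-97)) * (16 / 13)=1552 / 13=119.38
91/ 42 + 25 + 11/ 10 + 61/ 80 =6967/ 240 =29.03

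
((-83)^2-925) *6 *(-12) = -429408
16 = 16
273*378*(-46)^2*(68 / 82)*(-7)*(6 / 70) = -22272567408 / 205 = -108646670.28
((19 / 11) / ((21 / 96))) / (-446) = -304 / 17171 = -0.02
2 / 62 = 1 / 31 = 0.03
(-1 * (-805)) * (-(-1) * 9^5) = 47534445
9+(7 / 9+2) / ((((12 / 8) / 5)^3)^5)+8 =193588126.38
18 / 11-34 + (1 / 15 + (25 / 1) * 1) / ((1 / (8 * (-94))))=-3115612 / 165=-18882.50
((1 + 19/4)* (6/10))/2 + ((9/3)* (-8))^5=-318504891/40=-7962622.28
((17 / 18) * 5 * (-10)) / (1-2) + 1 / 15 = 47.29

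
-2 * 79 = -158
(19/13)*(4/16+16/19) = 83/52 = 1.60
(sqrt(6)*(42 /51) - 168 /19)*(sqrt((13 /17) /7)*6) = -144*sqrt(1547) /323 + 12*sqrt(9282) /289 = -13.53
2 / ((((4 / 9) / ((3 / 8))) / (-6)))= -81 / 8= -10.12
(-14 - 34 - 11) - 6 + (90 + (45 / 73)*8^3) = 24865 / 73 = 340.62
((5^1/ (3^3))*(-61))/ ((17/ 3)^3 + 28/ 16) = -1220/ 19841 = -0.06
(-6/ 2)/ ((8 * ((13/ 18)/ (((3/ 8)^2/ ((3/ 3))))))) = -243/ 3328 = -0.07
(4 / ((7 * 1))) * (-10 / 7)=-40 / 49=-0.82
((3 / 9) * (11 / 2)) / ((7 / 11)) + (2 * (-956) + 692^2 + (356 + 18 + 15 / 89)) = 1784255987 / 3738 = 477329.05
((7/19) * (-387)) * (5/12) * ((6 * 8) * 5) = -270900/19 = -14257.89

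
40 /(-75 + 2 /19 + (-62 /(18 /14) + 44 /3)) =-1368 /3709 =-0.37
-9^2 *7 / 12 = -189 / 4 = -47.25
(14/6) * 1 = 7/3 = 2.33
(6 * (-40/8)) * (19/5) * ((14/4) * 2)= -798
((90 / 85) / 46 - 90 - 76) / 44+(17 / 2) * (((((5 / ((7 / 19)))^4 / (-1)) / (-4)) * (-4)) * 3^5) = -2894336875006447 / 41306804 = -70069252.39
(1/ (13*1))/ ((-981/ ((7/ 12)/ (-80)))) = 7/ 12242880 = 0.00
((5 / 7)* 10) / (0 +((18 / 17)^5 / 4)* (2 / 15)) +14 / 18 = 178339429 / 1102248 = 161.80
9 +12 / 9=31 / 3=10.33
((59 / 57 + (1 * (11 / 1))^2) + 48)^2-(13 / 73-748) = 7034611231 / 237177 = 29659.75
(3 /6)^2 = 1 /4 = 0.25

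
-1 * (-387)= 387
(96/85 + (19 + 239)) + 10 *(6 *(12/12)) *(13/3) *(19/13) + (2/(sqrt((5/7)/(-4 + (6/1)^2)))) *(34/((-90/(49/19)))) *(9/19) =54326/85-6664 *sqrt(70)/9025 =632.95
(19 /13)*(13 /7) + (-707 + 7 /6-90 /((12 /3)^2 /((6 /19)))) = -1125013 /1596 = -704.90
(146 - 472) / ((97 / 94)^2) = -2880536 / 9409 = -306.15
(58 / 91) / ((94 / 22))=0.15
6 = 6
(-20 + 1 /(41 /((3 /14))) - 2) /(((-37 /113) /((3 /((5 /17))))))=685.17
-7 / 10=-0.70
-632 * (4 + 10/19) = -54352/19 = -2860.63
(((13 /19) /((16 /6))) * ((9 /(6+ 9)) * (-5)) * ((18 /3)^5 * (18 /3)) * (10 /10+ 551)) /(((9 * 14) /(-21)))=62775648 /19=3303981.47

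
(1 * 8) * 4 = 32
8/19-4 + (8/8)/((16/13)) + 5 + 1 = 983/304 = 3.23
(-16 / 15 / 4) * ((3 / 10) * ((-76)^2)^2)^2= -26712834898919.42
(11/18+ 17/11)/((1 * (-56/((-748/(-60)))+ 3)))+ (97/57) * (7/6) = 25760/47709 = 0.54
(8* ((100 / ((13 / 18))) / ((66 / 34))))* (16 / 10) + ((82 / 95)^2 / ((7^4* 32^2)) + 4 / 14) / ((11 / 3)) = 913.08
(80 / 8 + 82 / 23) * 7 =2184 / 23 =94.96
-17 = -17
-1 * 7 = -7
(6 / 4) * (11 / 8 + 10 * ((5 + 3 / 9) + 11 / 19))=27587 / 304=90.75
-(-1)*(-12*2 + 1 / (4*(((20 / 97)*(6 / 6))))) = -1823 / 80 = -22.79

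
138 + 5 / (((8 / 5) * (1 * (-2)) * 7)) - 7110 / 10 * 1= -64201 / 112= -573.22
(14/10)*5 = 7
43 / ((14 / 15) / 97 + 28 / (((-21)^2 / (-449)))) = -1313865 / 870766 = -1.51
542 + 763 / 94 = 51711 / 94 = 550.12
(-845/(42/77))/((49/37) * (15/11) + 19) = -3783065/50808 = -74.46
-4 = -4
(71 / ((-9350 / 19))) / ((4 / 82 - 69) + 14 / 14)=55309 / 26049100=0.00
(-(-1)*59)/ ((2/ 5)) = 295/ 2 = 147.50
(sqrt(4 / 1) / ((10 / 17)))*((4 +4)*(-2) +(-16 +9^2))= 833 / 5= 166.60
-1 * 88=-88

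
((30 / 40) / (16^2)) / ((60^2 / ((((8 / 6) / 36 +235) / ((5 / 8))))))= 3173 / 10368000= 0.00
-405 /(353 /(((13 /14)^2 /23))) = -68445 /1591324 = -0.04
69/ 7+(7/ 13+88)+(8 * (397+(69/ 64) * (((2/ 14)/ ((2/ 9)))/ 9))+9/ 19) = 90613027/ 27664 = 3275.49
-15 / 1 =-15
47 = 47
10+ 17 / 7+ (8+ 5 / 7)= 148 / 7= 21.14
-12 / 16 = -3 / 4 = -0.75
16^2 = 256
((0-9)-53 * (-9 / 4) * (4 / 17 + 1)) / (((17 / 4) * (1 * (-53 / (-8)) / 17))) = 75240 / 901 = 83.51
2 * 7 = 14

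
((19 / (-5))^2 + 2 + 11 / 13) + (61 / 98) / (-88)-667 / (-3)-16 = 223.61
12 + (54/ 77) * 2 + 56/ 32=4667/ 308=15.15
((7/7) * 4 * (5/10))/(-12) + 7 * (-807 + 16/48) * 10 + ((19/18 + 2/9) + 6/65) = -33032296/585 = -56465.46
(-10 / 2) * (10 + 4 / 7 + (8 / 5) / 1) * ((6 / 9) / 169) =-284 / 1183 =-0.24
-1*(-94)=94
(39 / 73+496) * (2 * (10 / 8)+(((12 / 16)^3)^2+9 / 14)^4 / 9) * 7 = 62476871539736313551455 / 7047851941858115584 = 8864.67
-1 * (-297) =297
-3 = -3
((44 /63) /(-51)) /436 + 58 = 20312575 /350217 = 58.00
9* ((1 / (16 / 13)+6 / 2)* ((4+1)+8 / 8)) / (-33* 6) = -183 / 176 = -1.04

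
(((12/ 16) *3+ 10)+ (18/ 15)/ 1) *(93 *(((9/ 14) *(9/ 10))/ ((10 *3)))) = 675459/ 28000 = 24.12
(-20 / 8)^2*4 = 25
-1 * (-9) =9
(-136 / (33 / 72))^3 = -34773663744 / 1331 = -26125968.25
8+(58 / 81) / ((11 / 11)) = 706 / 81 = 8.72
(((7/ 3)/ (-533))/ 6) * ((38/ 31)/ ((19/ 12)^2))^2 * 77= -0.01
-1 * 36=-36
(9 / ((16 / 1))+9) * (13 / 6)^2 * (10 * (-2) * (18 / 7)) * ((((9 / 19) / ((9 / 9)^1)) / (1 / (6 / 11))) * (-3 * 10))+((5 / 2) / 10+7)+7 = 104804241 / 5852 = 17909.13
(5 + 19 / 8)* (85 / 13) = 5015 / 104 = 48.22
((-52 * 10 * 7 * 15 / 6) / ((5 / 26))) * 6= -283920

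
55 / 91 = 0.60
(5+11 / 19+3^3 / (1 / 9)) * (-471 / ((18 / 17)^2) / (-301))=214296679 / 617652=346.95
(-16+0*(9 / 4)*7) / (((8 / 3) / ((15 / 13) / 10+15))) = -1179 / 13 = -90.69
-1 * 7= -7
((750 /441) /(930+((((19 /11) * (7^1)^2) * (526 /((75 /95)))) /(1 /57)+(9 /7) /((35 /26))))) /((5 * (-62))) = -1375 /805837407294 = -0.00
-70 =-70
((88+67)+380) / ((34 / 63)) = 991.32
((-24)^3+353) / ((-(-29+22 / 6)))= -2127 / 4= -531.75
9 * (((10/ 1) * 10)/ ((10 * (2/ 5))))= 225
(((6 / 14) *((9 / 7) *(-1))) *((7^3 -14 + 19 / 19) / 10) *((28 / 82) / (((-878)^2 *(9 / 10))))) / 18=-55 / 110621854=-0.00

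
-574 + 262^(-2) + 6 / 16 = -78751827 / 137288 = -573.62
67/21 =3.19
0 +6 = 6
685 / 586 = 1.17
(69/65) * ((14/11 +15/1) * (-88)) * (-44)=4347552/65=66885.42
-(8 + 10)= -18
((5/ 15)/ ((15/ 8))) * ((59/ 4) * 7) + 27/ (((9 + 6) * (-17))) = 13961/ 765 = 18.25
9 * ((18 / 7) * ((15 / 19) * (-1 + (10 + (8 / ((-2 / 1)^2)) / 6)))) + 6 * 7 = 212.53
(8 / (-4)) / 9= -2 / 9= -0.22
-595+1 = -594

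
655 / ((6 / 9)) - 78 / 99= 64793 / 66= 981.71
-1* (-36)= 36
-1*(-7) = 7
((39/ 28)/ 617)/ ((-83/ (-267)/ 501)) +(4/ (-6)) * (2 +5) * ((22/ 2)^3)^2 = -8267281.03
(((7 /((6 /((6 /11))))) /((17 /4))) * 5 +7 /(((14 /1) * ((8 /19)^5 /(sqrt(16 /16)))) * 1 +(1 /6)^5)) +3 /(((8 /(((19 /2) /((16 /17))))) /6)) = 5230578485357227 /85445096798336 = 61.22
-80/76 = -20/19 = -1.05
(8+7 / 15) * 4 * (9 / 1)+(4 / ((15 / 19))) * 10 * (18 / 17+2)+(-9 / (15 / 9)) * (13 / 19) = 441947 / 969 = 456.09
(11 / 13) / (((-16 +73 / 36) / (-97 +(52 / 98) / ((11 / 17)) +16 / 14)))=1844100 / 320411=5.76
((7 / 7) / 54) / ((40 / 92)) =23 / 540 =0.04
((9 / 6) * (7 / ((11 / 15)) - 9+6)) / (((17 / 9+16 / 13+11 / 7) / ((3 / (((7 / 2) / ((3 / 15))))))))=37908 / 105655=0.36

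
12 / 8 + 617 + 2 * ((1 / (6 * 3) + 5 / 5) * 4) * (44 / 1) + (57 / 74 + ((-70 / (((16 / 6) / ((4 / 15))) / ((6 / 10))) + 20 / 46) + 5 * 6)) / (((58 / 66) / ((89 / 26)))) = 63249226699 / 57748860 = 1095.25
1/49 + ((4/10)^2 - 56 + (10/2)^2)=-30.82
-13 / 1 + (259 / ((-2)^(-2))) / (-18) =-635 / 9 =-70.56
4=4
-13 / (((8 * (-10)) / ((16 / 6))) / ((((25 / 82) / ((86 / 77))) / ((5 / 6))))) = 1001 / 7052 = 0.14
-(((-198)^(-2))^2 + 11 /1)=-16906489777 /1536953616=-11.00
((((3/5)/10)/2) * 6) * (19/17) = 171/850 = 0.20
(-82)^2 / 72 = 1681 / 18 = 93.39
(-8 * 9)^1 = -72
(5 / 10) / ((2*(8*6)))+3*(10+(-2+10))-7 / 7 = 10177 / 192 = 53.01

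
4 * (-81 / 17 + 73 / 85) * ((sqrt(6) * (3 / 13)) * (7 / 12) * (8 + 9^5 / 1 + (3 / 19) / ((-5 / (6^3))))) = -13037098508 * sqrt(6) / 104975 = -304208.04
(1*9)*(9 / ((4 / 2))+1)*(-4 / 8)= -99 / 4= -24.75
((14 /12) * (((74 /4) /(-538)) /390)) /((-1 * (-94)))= -259 /236676960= -0.00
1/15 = 0.07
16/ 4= 4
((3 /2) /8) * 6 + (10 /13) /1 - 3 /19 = 3431 /1976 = 1.74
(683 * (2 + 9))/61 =7513/61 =123.16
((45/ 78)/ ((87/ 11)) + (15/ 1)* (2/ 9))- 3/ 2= 2156/ 1131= 1.91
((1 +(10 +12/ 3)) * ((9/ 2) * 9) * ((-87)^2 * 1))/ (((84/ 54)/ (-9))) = -744903135/ 28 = -26603683.39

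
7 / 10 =0.70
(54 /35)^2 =2916 /1225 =2.38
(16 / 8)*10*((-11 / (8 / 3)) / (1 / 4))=-330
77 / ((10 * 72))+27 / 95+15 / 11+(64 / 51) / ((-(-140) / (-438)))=-38880997 / 17907120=-2.17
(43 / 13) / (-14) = -0.24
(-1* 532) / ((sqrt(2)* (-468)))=133* sqrt(2) / 234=0.80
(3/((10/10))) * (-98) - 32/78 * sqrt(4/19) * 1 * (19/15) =-294 - 32 * sqrt(19)/585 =-294.24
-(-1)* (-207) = -207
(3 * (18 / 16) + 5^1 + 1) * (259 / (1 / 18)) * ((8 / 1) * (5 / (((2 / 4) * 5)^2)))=279720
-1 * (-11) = 11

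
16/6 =8/3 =2.67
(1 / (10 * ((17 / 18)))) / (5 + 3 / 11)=0.02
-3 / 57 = -1 / 19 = -0.05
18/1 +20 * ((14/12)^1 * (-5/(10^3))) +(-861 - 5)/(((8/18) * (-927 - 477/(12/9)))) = 664643/34260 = 19.40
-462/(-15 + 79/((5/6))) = -110/19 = -5.79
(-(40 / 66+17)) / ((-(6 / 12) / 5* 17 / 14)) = 81340 / 561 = 144.99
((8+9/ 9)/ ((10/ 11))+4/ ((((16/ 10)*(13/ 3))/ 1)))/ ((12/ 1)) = 227/ 260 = 0.87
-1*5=-5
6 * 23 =138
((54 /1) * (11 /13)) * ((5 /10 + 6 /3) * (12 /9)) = 1980 /13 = 152.31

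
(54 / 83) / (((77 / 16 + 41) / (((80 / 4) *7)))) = 1.99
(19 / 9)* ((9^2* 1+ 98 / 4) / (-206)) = -4009 / 3708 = -1.08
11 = 11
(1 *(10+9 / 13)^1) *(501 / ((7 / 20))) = 15305.27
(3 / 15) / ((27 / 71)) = 71 / 135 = 0.53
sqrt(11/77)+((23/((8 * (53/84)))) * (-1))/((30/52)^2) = -54418/3975+sqrt(7)/7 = -13.31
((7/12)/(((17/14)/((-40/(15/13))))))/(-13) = 196/153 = 1.28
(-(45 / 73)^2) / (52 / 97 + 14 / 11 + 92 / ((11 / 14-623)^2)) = -163955305386675 / 780541697766746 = -0.21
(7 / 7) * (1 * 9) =9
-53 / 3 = -17.67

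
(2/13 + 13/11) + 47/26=899/286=3.14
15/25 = 3/5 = 0.60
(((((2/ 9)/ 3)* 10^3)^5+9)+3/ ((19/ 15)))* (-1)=-608000003099363912/ 272629233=-2230135031.41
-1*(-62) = 62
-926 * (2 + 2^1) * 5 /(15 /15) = -18520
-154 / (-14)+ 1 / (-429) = 4718 / 429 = 11.00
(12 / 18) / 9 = 2 / 27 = 0.07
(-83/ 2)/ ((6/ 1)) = -83/ 12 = -6.92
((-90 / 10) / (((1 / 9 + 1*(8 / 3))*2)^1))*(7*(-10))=567 / 5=113.40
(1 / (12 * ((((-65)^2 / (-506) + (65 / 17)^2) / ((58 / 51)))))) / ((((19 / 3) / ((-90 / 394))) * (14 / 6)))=-1122561 / 4804346365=-0.00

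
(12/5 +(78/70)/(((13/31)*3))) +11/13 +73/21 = 2077/273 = 7.61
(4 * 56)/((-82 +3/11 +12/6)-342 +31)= -0.57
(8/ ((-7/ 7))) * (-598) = 4784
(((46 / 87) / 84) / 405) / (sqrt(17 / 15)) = 23*sqrt(255) / 25157790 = 0.00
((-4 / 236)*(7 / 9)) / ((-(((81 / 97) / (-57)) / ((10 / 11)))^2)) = 2377654300 / 46838979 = 50.76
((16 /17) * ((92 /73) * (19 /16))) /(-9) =-1748 /11169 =-0.16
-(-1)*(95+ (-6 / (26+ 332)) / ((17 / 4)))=289073 / 3043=95.00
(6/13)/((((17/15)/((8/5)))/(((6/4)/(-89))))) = -216/19669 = -0.01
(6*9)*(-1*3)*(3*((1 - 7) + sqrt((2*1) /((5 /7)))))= 2916 - 486*sqrt(70) /5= 2102.77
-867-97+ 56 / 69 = -963.19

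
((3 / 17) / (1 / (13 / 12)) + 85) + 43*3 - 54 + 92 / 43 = 474655 / 2924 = 162.33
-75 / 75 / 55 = -1 / 55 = -0.02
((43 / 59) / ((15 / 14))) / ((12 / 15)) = 301 / 354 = 0.85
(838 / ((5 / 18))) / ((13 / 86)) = 1297224 / 65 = 19957.29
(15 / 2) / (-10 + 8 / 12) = -45 / 56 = -0.80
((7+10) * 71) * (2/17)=142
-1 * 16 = -16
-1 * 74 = -74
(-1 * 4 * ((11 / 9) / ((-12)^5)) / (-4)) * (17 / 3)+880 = 5912248133 / 6718464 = 880.00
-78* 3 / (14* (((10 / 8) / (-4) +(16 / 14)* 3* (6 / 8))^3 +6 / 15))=-117411840 / 83781241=-1.40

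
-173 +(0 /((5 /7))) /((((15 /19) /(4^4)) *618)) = -173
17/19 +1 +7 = 169/19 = 8.89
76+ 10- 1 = 85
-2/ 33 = -0.06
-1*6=-6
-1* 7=-7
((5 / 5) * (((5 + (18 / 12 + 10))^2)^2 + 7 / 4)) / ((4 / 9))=10673541 / 64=166774.08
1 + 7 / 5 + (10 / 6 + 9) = 13.07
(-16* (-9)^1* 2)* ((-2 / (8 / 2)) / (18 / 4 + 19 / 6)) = -432 / 23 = -18.78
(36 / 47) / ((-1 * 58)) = -18 / 1363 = -0.01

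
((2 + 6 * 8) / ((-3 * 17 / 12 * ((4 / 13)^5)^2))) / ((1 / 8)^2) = -3446462296225 / 34816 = -98990759.89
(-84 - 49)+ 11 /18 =-2383 /18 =-132.39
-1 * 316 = -316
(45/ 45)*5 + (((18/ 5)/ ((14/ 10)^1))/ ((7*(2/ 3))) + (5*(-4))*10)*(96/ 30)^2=-2495763/ 1225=-2037.36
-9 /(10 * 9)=-1 /10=-0.10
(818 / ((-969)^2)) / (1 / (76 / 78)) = 1636 / 1927341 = 0.00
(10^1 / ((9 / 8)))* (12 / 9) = 320 / 27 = 11.85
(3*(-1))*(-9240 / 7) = 3960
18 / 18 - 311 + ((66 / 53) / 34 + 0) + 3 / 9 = -836930 / 2703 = -309.63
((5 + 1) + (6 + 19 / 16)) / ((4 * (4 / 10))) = 1055 / 128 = 8.24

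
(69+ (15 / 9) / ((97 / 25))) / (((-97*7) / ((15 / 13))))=-101020 / 856219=-0.12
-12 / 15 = -4 / 5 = -0.80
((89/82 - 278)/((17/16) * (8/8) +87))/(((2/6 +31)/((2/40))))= -68121/13575715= -0.01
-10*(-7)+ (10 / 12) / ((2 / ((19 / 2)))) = 73.96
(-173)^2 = 29929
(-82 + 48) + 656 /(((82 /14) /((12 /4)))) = 302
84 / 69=28 / 23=1.22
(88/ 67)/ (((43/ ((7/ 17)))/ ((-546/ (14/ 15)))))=-360360/ 48977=-7.36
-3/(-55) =3/55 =0.05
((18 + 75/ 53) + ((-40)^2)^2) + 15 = 2560034.42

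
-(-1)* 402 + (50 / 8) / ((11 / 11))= 1633 / 4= 408.25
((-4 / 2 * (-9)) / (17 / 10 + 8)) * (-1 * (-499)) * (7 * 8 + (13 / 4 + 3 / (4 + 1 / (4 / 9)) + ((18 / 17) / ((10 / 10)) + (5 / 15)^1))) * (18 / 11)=8399687958 / 90695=92614.68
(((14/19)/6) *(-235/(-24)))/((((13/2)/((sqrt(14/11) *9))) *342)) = 1645 *sqrt(154)/3716856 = 0.01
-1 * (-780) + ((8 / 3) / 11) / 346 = 4453024 / 5709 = 780.00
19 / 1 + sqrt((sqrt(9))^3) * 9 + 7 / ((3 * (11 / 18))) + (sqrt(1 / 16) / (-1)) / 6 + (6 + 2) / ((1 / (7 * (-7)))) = -97475 / 264 + 27 * sqrt(3) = -322.46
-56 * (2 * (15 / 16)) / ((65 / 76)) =-1596 / 13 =-122.77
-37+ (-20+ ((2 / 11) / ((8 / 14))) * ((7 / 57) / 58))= -4145675 / 72732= -57.00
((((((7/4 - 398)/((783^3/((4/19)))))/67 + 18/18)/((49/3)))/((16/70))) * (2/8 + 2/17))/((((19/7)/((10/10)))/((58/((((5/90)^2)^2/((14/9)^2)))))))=14971998435667000/28009924659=534524.77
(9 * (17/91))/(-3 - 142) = -153/13195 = -0.01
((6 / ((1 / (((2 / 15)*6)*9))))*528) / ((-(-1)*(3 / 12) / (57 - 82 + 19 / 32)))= -11133936 / 5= -2226787.20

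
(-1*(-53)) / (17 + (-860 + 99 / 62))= -3286 / 52167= -0.06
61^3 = 226981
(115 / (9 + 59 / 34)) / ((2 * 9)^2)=391 / 11826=0.03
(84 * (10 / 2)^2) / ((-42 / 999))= -49950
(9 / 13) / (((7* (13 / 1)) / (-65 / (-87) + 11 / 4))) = 3651 / 137228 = 0.03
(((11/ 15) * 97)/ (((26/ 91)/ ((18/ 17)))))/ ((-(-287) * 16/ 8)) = 0.46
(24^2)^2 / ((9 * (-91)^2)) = 36864 / 8281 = 4.45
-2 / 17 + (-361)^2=2215455 / 17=130320.88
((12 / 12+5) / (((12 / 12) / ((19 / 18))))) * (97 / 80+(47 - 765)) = -1089517 / 240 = -4539.65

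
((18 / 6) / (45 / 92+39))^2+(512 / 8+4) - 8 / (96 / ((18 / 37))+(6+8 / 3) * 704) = 235562329341 / 3463922602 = 68.00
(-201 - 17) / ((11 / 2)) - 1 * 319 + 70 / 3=-11065 / 33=-335.30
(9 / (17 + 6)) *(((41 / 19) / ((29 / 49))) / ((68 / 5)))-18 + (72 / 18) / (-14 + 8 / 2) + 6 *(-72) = -1940240503 / 4308820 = -450.30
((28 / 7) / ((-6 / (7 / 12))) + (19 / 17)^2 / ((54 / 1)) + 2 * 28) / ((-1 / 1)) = -434114 / 7803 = -55.63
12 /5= 2.40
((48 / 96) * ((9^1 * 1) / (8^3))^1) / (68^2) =9 / 4734976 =0.00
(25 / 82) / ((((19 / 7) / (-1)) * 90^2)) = -7 / 504792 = -0.00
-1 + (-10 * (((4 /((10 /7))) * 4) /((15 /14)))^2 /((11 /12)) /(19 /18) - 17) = -29973738 /26125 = -1147.32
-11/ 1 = -11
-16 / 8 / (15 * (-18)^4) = -1 / 787320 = -0.00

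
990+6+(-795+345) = 546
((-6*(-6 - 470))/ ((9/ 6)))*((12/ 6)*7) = 26656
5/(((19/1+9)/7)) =1.25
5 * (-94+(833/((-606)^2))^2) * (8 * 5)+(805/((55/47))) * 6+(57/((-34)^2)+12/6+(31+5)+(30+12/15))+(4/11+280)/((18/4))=-14541.39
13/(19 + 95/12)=156/323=0.48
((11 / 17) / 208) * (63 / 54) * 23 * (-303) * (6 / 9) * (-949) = 13057583 / 816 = 16001.94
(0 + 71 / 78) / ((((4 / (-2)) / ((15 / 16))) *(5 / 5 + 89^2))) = -355 / 6591104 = -0.00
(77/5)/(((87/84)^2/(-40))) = -482944/841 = -574.25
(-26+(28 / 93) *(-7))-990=-94684 / 93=-1018.11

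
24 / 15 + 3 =23 / 5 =4.60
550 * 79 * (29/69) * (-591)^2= 146703841350/23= 6378427884.78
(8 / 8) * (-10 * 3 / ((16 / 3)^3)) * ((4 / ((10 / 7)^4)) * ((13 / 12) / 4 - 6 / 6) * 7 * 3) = 9529569 / 3276800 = 2.91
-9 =-9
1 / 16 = 0.06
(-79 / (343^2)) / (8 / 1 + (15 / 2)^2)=-316 / 30235793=-0.00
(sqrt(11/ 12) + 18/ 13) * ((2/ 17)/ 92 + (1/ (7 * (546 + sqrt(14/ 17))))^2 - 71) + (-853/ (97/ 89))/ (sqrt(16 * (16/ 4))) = -1511881745449556233351/ 7708290222327392152 - 54250470669005869 * sqrt(33)/ 4584629394722874 - 918 * sqrt(238)/ 44947347007087 - 221 * sqrt(7854)/ 89894694014174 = -264.11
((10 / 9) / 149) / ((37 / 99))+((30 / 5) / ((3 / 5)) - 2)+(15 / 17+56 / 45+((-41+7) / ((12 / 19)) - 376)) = -419.69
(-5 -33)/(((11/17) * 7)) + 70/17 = -5592/1309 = -4.27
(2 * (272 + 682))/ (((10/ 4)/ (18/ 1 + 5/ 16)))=139761/ 10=13976.10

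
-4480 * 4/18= -8960/9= -995.56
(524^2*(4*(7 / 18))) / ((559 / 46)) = 176826944 / 5031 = 35147.47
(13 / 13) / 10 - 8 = -79 / 10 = -7.90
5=5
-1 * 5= -5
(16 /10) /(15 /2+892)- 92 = -827524 /8995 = -92.00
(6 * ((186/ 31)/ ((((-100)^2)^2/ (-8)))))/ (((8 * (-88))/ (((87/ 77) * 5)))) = 783/ 33880000000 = 0.00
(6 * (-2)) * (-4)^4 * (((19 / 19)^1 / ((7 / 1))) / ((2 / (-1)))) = 1536 / 7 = 219.43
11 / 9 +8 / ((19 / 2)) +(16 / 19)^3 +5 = 472952 / 61731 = 7.66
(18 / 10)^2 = 3.24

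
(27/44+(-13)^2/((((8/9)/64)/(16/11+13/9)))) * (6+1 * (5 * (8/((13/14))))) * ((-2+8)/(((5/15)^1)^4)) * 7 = 5889590420.54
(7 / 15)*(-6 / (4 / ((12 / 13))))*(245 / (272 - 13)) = -294 / 481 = -0.61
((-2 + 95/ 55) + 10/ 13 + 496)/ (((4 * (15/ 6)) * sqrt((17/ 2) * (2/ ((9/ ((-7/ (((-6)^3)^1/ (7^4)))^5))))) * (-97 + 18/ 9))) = -29812764096 * sqrt(714)/ 111880162542223075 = -0.00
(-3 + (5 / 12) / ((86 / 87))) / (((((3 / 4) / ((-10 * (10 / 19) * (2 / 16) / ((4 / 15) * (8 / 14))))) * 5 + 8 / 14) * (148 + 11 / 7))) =1086575 / 18728736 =0.06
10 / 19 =0.53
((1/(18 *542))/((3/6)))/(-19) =-1/92682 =-0.00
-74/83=-0.89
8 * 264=2112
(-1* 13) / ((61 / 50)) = -650 / 61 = -10.66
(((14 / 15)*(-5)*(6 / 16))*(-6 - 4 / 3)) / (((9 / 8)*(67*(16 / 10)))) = 385 / 3618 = 0.11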